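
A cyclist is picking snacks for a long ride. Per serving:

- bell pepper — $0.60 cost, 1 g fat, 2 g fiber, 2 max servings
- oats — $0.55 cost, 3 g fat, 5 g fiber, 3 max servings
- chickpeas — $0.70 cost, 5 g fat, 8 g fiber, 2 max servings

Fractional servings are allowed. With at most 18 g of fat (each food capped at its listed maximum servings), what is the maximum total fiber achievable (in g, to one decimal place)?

30.2 g

Fiber per g fat: bell pepper 2, oats 1.667, chickpeas 1.6.
Take 2 servings of bell pepper: uses 2 g fat, +4.0 g fiber (running total 4.0 g).
Take 3 servings of oats: uses 9 g fat, +15.0 g fiber (running total 19.0 g).
Take 1.4 servings of chickpeas: uses 7 g fat, +11.2 g fiber (running total 30.2 g).
Filling greedily by fiber-per-g fat is optimal for one linear limit, giving 30.2 g.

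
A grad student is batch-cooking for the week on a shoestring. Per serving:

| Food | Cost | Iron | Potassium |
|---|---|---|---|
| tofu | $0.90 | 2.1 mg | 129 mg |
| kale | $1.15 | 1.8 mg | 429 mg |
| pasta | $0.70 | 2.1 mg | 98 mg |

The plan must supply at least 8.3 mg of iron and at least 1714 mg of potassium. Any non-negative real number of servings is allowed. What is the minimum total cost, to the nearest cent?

$4.88

The cheapest plan sits at a corner of the feasible region — with two constraints it uses at most two foods.
tofu only: max(8.3/2.1, 1714/129) = 13.29 servings → $11.96.
kale only: max(8.3/1.8, 1714/429) = 4.611 servings → $5.30.
pasta only: max(8.3/2.1, 1714/98) = 17.49 servings → $12.24.
tofu + kale with both tight: 0.7111 servings and 3.782 servings → $4.99.
tofu + pasta: the both-tight solution has a negative serving — not a feasible corner.
kale + pasta with both tight: 3.845 servings and 0.6563 servings → $4.88.
The minimum over all feasible corners is $4.88.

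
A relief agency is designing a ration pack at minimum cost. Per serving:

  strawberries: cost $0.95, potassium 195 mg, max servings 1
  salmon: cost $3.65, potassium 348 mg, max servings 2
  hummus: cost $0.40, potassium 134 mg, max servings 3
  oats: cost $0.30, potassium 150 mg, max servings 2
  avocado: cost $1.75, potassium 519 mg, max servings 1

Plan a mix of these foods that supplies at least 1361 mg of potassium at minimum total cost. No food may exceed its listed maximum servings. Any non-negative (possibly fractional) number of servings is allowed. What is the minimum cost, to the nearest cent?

Cost per mg of potassium: oats $0.0020, hummus $0.0030, avocado $0.0034, strawberries $0.0049, salmon $0.0105.
Take 2 servings of oats: +300.0 mg potassium for $0.60 (total $0.60, still need 1061.0 mg).
Take 3 servings of hummus: +402.0 mg potassium for $1.20 (total $1.80, still need 659.0 mg).
Take 1 serving of avocado: +519.0 mg potassium for $1.75 (total $3.55, still need 140.0 mg).
Take 0.7179 servings of strawberries: +140.0 mg potassium for $0.68 (total $4.23, still need 0.0 mg).
Greedy by cheapest-per-mg is optimal for a single linear constraint, so the minimum cost is $4.23.

$4.23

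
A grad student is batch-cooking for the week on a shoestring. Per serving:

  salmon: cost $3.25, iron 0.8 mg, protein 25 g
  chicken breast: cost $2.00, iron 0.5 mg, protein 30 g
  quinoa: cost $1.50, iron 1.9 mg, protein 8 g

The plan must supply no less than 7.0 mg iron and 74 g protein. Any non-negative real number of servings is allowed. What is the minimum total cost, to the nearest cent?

At the optimum either one food covers both requirements or two foods hit both targets exactly; no other combination can be cheaper.
salmon only: max(7.0/0.8, 74/25) = 8.75 servings → $28.44.
chicken breast only: max(7.0/0.5, 74/30) = 14 servings → $28.00.
quinoa only: max(7.0/1.9, 74/8) = 9.25 servings → $13.88.
salmon + chicken breast: the both-tight solution has a negative serving — not a feasible corner.
salmon + quinoa with both tight: 2.058 servings and 2.818 servings → $10.92.
chicken breast + quinoa with both tight: 1.596 servings and 3.264 servings → $8.09.
So the least-cost plan costs $8.09.

$8.09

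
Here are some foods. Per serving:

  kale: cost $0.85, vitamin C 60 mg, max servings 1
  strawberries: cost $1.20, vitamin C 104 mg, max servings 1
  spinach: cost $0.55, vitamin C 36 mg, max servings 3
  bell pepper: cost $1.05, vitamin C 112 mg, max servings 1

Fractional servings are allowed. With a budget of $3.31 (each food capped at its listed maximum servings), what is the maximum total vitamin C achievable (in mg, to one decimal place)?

289.7 mg

Vitamin C per dollar: bell pepper 106.7, strawberries 86.67, kale 70.59, spinach 65.45.
Take 1 serving of bell pepper: spends $1.05, +112.0 mg vitamin C (running total 112.0 mg).
Take 1 serving of strawberries: spends $1.20, +104.0 mg vitamin C (running total 216.0 mg).
Take 1 serving of kale: spends $0.85, +60.0 mg vitamin C (running total 276.0 mg).
Take 0.3818 servings of spinach: spends $0.21, +13.7 mg vitamin C (running total 289.7 mg).
Greedy by best ratio exhausts the cost allowance optimally: 289.7 mg.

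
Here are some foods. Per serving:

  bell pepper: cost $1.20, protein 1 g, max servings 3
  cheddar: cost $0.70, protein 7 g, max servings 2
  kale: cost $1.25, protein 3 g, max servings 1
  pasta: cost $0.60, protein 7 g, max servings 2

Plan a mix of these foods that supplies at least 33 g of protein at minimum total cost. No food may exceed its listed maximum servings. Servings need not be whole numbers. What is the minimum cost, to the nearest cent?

$6.25

Cost per g of protein: pasta $0.0857, cheddar $0.1000, kale $0.4167, bell pepper $1.2000.
Take 2 servings of pasta: +14.0 g protein for $1.20 (total $1.20, still need 19.0 g).
Take 2 servings of cheddar: +14.0 g protein for $1.40 (total $2.60, still need 5.0 g).
Take 1 serving of kale: +3.0 g protein for $1.25 (total $3.85, still need 2.0 g).
Take 2 servings of bell pepper: +2.0 g protein for $2.40 (total $6.25, still need 0.0 g).
Greedy by cheapest-per-g is optimal for a single linear constraint, so the minimum cost is $6.25.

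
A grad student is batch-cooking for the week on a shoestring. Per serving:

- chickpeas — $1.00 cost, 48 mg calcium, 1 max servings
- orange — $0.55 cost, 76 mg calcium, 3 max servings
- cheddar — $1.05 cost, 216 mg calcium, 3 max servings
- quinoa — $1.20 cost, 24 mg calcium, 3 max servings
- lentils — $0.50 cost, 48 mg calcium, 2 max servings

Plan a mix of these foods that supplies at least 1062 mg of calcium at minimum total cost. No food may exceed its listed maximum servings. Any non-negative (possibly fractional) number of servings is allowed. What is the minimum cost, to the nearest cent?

Cost per mg of calcium: cheddar $0.0049, orange $0.0072, lentils $0.0104, chickpeas $0.0208, quinoa $0.0500.
Take 3 servings of cheddar: +648.0 mg calcium for $3.15 (total $3.15, still need 414.0 mg).
Take 3 servings of orange: +228.0 mg calcium for $1.65 (total $4.80, still need 186.0 mg).
Take 2 servings of lentils: +96.0 mg calcium for $1.00 (total $5.80, still need 90.0 mg).
Take 1 serving of chickpeas: +48.0 mg calcium for $1.00 (total $6.80, still need 42.0 mg).
Take 1.75 servings of quinoa: +42.0 mg calcium for $2.10 (total $8.90, still need 0.0 mg).
Filling from the cheapest source first is optimal under one linear minimum: $8.90.

$8.90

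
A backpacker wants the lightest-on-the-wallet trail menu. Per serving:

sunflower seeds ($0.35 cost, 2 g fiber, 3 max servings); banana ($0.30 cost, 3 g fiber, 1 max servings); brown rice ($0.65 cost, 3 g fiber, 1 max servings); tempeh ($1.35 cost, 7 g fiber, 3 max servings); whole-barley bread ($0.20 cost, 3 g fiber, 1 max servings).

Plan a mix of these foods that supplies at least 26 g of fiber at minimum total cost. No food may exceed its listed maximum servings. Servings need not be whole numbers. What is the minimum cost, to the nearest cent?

$4.25

Cost per g of fiber: whole-barley bread $0.0667, banana $0.1000, sunflower seeds $0.1750, tempeh $0.1929, brown rice $0.2167.
Take 1 serving of whole-barley bread: +3.0 g fiber for $0.20 (total $0.20, still need 23.0 g).
Take 1 serving of banana: +3.0 g fiber for $0.30 (total $0.50, still need 20.0 g).
Take 3 servings of sunflower seeds: +6.0 g fiber for $1.05 (total $1.55, still need 14.0 g).
Take 2 servings of tempeh: +14.0 g fiber for $2.70 (total $4.25, still need 0.0 g).
Greedy by cheapest-per-g is optimal for a single linear constraint, so the minimum cost is $4.25.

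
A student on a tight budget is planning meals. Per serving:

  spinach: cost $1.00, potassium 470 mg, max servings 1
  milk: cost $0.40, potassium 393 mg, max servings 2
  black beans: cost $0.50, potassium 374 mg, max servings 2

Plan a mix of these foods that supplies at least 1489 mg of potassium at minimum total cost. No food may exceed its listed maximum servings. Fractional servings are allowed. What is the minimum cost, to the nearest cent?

$1.74

Cost per mg of potassium: milk $0.0010, black beans $0.0013, spinach $0.0021.
Take 2 servings of milk: +786.0 mg potassium for $0.80 (total $0.80, still need 703.0 mg).
Take 1.88 servings of black beans: +703.0 mg potassium for $0.94 (total $1.74, still need 0.0 mg).
Greedy by cheapest-per-mg is optimal for a single linear constraint, so the minimum cost is $1.74.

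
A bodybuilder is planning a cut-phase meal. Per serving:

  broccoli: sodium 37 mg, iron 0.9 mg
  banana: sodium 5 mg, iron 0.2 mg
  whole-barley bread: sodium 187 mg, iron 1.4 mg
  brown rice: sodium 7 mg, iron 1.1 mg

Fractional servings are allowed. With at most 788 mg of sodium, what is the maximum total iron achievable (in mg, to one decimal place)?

123.8 mg

Iron per mg sodium: brown rice 0.1571, banana 0.04, broccoli 0.02432, whole-barley bread 0.007487.
With no serving limits, spend the whole sodium allowance on brown rice: 788 mg / 7 mg × 1.1 mg = 123.8 mg.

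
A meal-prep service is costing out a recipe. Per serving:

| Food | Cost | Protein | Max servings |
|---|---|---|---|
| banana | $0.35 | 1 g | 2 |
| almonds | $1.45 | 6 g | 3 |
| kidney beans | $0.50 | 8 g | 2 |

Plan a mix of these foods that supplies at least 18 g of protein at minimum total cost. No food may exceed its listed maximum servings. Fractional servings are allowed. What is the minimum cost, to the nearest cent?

$1.48

Cost per g of protein: kidney beans $0.0625, almonds $0.2417, banana $0.3500.
Take 2 servings of kidney beans: +16.0 g protein for $1.00 (total $1.00, still need 2.0 g).
Take 0.3333 servings of almonds: +2.0 g protein for $0.48 (total $1.48, still need 0.0 g).
Greedy by cheapest-per-g is optimal for a single linear constraint, so the minimum cost is $1.48.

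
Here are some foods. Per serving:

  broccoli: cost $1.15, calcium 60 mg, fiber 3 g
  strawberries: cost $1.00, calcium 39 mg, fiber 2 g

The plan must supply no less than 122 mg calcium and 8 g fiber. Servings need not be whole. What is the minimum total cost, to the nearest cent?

An LP optimum is at a vertex; with two nutrient constraints at most two foods are used. Check each candidate.
broccoli only: max(122/60, 8/3) = 2.667 servings → $3.07.
strawberries only: max(122/39, 8/2) = 4 servings → $4.00.
broccoli + strawberries: the both-tight solution has a negative serving — not a feasible corner.
So the least-cost plan costs $3.07.

$3.07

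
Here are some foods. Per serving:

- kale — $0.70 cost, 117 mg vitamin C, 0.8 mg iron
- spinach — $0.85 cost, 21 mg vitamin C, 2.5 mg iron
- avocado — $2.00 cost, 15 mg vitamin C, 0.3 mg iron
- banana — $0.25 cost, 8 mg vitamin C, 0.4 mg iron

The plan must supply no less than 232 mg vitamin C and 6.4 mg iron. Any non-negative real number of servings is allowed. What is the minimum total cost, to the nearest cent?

$2.87

Compare the cost at each extreme point of the feasible region.
kale only: max(232/117, 6.4/0.8) = 8 servings → $5.60.
spinach only: max(232/21, 6.4/2.5) = 11.05 servings → $9.39.
avocado only: max(232/15, 6.4/0.3) = 21.33 servings → $42.67.
banana only: max(232/8, 6.4/0.4) = 29 servings → $7.25.
kale + spinach with both tight: 1.616 servings and 2.043 servings → $2.87.
kale + avocado: the both-tight solution has a negative serving — not a feasible corner.
kale + banana with both tight: 1.03 servings and 13.94 servings → $4.21.
spinach + avocado with both tight: 0.8462 servings and 14.28 servings → $29.28.
spinach + banana with both targets exact would need a negative amount; discard.
avocado + banana with both tight: 11.56 servings and 7.333 servings → $24.94.
So the least-cost plan costs $2.87.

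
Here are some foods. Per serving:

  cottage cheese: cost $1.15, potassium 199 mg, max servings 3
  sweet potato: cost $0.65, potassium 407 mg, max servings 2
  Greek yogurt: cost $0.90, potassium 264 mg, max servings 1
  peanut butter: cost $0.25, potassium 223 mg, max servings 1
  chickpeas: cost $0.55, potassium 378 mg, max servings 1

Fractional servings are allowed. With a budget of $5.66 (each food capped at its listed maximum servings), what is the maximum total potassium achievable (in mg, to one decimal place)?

Potassium per dollar: peanut butter 892, chickpeas 687.3, sweet potato 626.2, Greek yogurt 293.3, cottage cheese 173.
Take 1 serving of peanut butter: spends $0.25, +223.0 mg potassium (running total 223.0 mg).
Take 1 serving of chickpeas: spends $0.55, +378.0 mg potassium (running total 601.0 mg).
Take 2 servings of sweet potato: spends $1.30, +814.0 mg potassium (running total 1415.0 mg).
Take 1 serving of Greek yogurt: spends $0.90, +264.0 mg potassium (running total 1679.0 mg).
Take 2.313 servings of cottage cheese: spends $2.66, +460.3 mg potassium (running total 2139.3 mg).
Filling greedily by potassium-per-dollar is optimal for one linear limit, giving 2139.3 mg.

2139.3 mg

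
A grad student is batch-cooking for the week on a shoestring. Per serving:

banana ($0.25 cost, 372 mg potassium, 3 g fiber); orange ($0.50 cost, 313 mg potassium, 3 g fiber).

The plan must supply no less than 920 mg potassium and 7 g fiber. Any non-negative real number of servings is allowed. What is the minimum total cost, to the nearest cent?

$0.62

Two binding constraints pin down two serving amounts, so the optimal mix uses at most two foods. The candidates are each food alone (scaled to the tighter of potassium/fiber) and each pair with both constraints tight.
banana only: max(920/372, 7/3) = 2.473 servings → $0.62.
orange only: max(920/313, 7/3) = 2.939 servings → $1.47.
banana + orange: the both-tight solution has a negative serving — not a feasible corner.
So the least-cost plan costs $0.62.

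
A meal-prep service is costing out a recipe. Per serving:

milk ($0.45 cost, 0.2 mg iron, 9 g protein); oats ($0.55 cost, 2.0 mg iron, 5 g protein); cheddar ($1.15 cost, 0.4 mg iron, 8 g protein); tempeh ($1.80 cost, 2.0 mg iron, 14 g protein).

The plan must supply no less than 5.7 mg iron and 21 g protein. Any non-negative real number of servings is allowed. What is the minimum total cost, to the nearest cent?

milk only: max(5.7/0.2, 21/9) = 28.5 servings → $12.82.
oats only: max(5.7/2.0, 21/5) = 4.2 servings → $2.31.
cheddar only: max(5.7/0.4, 21/8) = 14.25 servings → $16.39.
tempeh only: max(5.7/2.0, 21/14) = 2.85 servings → $5.13.
milk + oats with both tight: 0.7941 servings and 2.771 servings → $1.88.
milk + cheddar with both targets exact would need a negative amount; discard.
milk + tempeh with both targets exact would need a negative amount; discard.
oats + cheddar with both tight: 2.657 servings and 0.9643 servings → $2.57.
oats + tempeh with both tight: 2.1 servings and 0.75 servings → $2.50.
cheddar + tempeh with both targets exact would need a negative amount; discard.
The minimum over all feasible corners is $1.88.

$1.88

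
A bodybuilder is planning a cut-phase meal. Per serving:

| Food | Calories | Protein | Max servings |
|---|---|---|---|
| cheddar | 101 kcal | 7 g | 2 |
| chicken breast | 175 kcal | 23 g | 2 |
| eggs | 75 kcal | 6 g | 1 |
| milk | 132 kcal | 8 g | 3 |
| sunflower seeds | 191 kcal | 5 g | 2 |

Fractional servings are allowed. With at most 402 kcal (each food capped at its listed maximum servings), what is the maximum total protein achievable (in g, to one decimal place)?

50.2 g

Protein per kcal: chicken breast 0.1314, eggs 0.08, cheddar 0.06931, milk 0.06061, sunflower seeds 0.02618.
Take 2 servings of chicken breast: uses 350 kcal, +46.0 g protein (running total 46.0 g).
Take 0.6933 servings of eggs: uses 52 kcal, +4.2 g protein (running total 50.2 g).
Greedy by best ratio exhausts the calories allowance optimally: 50.2 g.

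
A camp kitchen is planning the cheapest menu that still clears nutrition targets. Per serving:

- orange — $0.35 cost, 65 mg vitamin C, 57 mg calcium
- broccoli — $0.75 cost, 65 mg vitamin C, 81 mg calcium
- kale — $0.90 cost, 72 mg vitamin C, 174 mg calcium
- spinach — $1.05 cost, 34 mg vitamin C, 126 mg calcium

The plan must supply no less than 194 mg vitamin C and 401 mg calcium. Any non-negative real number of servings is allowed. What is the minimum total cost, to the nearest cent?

The cheapest plan sits at a corner of the feasible region — with two constraints it uses at most two foods.
orange only: max(194/65, 401/57) = 7.035 servings → $2.46.
broccoli only: max(194/65, 401/81) = 4.951 servings → $3.71.
kale only: max(194/72, 401/174) = 2.694 servings → $2.42.
spinach only: max(194/34, 401/126) = 5.706 servings → $5.99.
orange + broccoli: the both-tight solution has a negative serving — not a feasible corner.
orange + kale with both tight: 0.6778 servings and 2.083 servings → $2.11.
orange + spinach with both tight: 1.729 servings and 2.4 servings → $3.13.
broccoli + kale with both tight: 0.8916 servings and 1.89 servings → $2.37.
broccoli + spinach with both tight: 1.989 servings and 1.904 servings → $3.49.
kale + spinach: intersection lies outside the first quadrant.
Cheapest feasible corner: $2.11.

$2.11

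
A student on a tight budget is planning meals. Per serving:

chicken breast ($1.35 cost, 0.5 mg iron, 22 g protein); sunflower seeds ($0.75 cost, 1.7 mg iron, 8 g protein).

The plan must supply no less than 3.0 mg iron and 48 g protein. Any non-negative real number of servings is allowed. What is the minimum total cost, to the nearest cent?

This is a tiny linear program; its minimum lies at a vertex of the feasible set. List the vertices and price them.
chicken breast only: max(3.0/0.5, 48/22) = 6 servings → $8.10.
sunflower seeds only: max(3.0/1.7, 48/8) = 6 servings → $4.50.
chicken breast + sunflower seeds with both tight: 1.725 servings and 1.257 servings → $3.27.
Cheapest feasible corner: $3.27.

$3.27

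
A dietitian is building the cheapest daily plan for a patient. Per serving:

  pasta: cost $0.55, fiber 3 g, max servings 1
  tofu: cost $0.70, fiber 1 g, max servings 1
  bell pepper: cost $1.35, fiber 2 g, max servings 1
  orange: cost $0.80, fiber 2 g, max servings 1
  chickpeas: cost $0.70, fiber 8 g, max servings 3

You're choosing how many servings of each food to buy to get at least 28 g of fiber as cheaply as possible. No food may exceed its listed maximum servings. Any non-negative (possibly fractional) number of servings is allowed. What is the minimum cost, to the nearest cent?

$3.05

Cost per g of fiber: chickpeas $0.0875, pasta $0.1833, orange $0.4000, bell pepper $0.6750, tofu $0.7000.
Take 3 servings of chickpeas: +24.0 g fiber for $2.10 (total $2.10, still need 4.0 g).
Take 1 serving of pasta: +3.0 g fiber for $0.55 (total $2.65, still need 1.0 g).
Take 0.5 servings of orange: +1.0 g fiber for $0.40 (total $3.05, still need 0.0 g).
Filling from the cheapest source first is optimal under one linear minimum: $3.05.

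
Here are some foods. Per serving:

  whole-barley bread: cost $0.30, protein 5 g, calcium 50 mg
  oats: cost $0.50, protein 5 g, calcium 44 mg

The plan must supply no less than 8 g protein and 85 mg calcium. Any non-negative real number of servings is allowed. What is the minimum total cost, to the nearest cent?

Two binding constraints pin down two serving amounts, so the optimal mix uses at most two foods. The candidates are each food alone (scaled to the tighter of protein/calcium) and each pair with both constraints tight.
whole-barley bread only: max(8/5, 85/50) = 1.7 servings → $0.51.
oats only: max(8/5, 85/44) = 1.932 servings → $0.97.
whole-barley bread + oats: intersection lies outside the first quadrant.
The minimum over all feasible corners is $0.51.

$0.51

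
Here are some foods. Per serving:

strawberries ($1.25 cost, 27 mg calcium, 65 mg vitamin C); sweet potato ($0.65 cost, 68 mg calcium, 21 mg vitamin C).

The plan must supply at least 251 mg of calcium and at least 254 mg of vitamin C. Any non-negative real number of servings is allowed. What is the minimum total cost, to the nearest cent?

strawberries only: max(251/27, 254/65) = 9.296 servings → $11.62.
sweet potato only: max(251/68, 254/21) = 12.1 servings → $7.86.
strawberries + sweet potato with both tight: 3.115 servings and 2.454 servings → $5.49.
The minimum over all feasible corners is $5.49.

$5.49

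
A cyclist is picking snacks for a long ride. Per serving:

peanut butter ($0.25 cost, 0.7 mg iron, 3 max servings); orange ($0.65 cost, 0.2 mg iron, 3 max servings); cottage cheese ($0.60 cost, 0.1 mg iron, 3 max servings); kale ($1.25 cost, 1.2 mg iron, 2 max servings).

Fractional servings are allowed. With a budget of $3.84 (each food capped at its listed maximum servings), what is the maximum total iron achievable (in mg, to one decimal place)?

Iron per dollar: peanut butter 2.8, kale 0.96, orange 0.3077, cottage cheese 0.1667.
Take 3 servings of peanut butter: spends $0.75, +2.1 mg iron (running total 2.1 mg).
Take 2 servings of kale: spends $2.50, +2.4 mg iron (running total 4.5 mg).
Take 0.9077 servings of orange: spends $0.59, +0.2 mg iron (running total 4.7 mg).
Greedy by best ratio exhausts the cost allowance optimally: 4.7 mg.

4.7 mg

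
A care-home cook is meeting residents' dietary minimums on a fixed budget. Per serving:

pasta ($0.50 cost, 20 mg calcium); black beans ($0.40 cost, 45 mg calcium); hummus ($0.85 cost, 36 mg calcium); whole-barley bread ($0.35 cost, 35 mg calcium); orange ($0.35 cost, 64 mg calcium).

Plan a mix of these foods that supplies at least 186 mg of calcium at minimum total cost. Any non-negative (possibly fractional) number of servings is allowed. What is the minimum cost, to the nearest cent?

Cost per mg of calcium: orange $0.0055, black beans $0.0089, whole-barley bread $0.0100, hummus $0.0236, pasta $0.0250.
With no serving limits, use only orange: 186 mg / 64 mg = 2.906 servings × $0.35 = $1.02.

$1.02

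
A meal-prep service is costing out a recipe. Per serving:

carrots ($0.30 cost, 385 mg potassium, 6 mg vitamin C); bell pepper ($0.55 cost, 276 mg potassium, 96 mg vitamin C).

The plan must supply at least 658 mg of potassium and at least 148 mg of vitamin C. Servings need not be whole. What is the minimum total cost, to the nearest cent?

$1.02

carrots only: max(658/385, 148/6) = 24.67 servings → $7.40.
bell pepper only: max(658/276, 148/96) = 2.384 servings → $1.31.
carrots + bell pepper with both tight: 0.6322 servings and 1.502 servings → $1.02.
The minimum over all feasible corners is $1.02.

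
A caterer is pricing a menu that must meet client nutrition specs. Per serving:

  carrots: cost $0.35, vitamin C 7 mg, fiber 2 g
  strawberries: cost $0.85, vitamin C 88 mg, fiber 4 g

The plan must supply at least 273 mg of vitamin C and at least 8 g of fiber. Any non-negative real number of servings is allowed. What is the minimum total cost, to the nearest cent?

$2.64

The cheapest plan sits at a corner of the feasible region — with two constraints it uses at most two foods.
carrots only: max(273/7, 8/2) = 39 servings → $13.65.
strawberries only: max(273/88, 8/4) = 3.102 servings → $2.64.
carrots + strawberries with both targets exact would need a negative amount; discard.
Cheapest feasible corner: $2.64.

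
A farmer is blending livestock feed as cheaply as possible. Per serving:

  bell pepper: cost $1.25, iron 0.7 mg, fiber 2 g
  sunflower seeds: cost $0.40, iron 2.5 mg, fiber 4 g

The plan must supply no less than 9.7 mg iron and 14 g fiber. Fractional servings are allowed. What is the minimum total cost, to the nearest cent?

$1.55

bell pepper only: max(9.7/0.7, 14/2) = 13.86 servings → $17.32.
sunflower seeds only: max(9.7/2.5, 14/4) = 3.88 servings → $1.55.
bell pepper + sunflower seeds: intersection lies outside the first quadrant.
Cheapest feasible corner: $1.55.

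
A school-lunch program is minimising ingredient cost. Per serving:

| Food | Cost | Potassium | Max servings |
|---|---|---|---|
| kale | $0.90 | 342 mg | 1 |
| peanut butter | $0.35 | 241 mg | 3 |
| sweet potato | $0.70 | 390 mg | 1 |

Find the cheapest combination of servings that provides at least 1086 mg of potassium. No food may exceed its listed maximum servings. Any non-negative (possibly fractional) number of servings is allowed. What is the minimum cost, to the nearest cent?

$1.70

Cost per mg of potassium: peanut butter $0.0015, sweet potato $0.0018, kale $0.0026.
Take 3 servings of peanut butter: +723.0 mg potassium for $1.05 (total $1.05, still need 363.0 mg).
Take 0.9308 servings of sweet potato: +363.0 mg potassium for $0.65 (total $1.70, still need 0.0 mg).
Greedy by cheapest-per-mg is optimal for a single linear constraint, so the minimum cost is $1.70.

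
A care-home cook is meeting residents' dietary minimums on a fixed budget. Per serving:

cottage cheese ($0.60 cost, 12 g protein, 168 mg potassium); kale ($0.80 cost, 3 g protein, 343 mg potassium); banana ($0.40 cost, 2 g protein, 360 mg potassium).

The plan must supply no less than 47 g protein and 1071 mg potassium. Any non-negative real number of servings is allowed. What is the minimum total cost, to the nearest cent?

$2.72

For a min-cost LP with two ≥-constraints, a basic feasible solution has at most two positive variables.
cottage cheese only: max(47/12, 1071/168) = 6.375 servings → $3.83.
kale only: max(47/3, 1071/343) = 15.67 servings → $12.53.
banana only: max(47/2, 1071/360) = 23.5 servings → $9.40.
cottage cheese + kale with both tight: 3.574 servings and 1.372 servings → $3.24.
cottage cheese + banana with both tight: 3.709 servings and 1.244 servings → $2.72.
kale + banana: intersection lies outside the first quadrant.
The minimum over all feasible corners is $2.72.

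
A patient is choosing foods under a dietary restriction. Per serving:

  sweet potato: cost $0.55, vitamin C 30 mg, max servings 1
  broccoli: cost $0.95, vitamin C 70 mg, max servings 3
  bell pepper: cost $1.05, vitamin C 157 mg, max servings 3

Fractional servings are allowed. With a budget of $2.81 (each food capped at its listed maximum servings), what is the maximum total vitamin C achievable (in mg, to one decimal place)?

Vitamin C per dollar: bell pepper 149.5, broccoli 73.68, sweet potato 54.55.
Take 2.676 servings of bell pepper: spends $2.81, +420.2 mg vitamin C (running total 420.2 mg).
Filling greedily by vitamin C-per-dollar is optimal for one linear limit, giving 420.2 mg.

420.2 mg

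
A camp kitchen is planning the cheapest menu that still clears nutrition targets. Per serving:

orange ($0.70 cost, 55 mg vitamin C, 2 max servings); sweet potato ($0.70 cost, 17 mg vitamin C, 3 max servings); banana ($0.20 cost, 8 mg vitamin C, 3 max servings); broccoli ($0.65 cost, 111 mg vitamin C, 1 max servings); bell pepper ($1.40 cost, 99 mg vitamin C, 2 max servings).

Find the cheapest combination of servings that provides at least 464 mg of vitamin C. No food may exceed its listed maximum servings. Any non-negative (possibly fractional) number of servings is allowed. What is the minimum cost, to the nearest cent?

$6.31

Cost per mg of vitamin C: broccoli $0.0059, orange $0.0127, bell pepper $0.0141, banana $0.0250, sweet potato $0.0412.
Take 1 serving of broccoli: +111.0 mg vitamin C for $0.65 (total $0.65, still need 353.0 mg).
Take 2 servings of orange: +110.0 mg vitamin C for $1.40 (total $2.05, still need 243.0 mg).
Take 2 servings of bell pepper: +198.0 mg vitamin C for $2.80 (total $4.85, still need 45.0 mg).
Take 3 servings of banana: +24.0 mg vitamin C for $0.60 (total $5.45, still need 21.0 mg).
Take 1.235 servings of sweet potato: +21.0 mg vitamin C for $0.86 (total $6.31, still need 0.0 mg).
Greedy by cheapest-per-mg is optimal for a single linear constraint, so the minimum cost is $6.31.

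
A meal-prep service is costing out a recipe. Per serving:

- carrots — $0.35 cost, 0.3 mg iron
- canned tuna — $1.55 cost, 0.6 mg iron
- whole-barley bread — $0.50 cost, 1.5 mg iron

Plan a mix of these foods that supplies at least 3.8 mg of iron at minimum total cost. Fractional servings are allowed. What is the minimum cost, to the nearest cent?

Cost per mg of iron: whole-barley bread $0.3333, carrots $1.1667, canned tuna $2.5833.
With no serving limits, use only whole-barley bread: 3.8 mg / 1.5 mg = 2.533 servings × $0.50 = $1.27.

$1.27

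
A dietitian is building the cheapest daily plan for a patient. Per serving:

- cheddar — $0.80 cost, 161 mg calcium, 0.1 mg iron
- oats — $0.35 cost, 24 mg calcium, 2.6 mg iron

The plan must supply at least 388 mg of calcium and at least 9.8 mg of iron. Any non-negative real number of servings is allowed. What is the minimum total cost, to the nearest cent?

$2.78

For a min-cost LP with two ≥-constraints, a basic feasible solution has at most two positive variables.
cheddar only: max(388/161, 9.8/0.1) = 98 servings → $78.40.
oats only: max(388/24, 9.8/2.6) = 16.17 servings → $5.66.
cheddar + oats with both tight: 1.859 servings and 3.698 servings → $2.78.
So the least-cost plan costs $2.78.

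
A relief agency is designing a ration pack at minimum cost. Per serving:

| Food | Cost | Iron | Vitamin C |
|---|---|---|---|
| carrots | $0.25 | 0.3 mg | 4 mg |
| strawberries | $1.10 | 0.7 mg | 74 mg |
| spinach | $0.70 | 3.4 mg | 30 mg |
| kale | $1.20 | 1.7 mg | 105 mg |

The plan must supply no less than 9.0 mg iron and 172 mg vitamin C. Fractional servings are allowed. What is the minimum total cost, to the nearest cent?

$2.73

For a min-cost LP with two ≥-constraints, a basic feasible solution has at most two positive variables.
carrots only: max(9.0/0.3, 172/4) = 43 servings → $10.75.
strawberries only: max(9.0/0.7, 172/74) = 12.86 servings → $14.14.
spinach only: max(9.0/3.4, 172/30) = 5.733 servings → $4.01.
kale only: max(9.0/1.7, 172/105) = 5.294 servings → $6.35.
carrots + strawberries with both tight: 28.12 servings and 0.8041 servings → $7.92.
carrots + spinach: the both-tight solution has a negative serving — not a feasible corner.
carrots + kale with both tight: 26.42 servings and 0.6316 servings → $7.36.
strawberries + spinach with both tight: 1.365 servings and 2.366 servings → $3.16.
strawberries + kale: intersection lies outside the first quadrant.
spinach + kale with both tight: 2.133 servings and 1.029 servings → $2.73.
The minimum over all feasible corners is $2.73.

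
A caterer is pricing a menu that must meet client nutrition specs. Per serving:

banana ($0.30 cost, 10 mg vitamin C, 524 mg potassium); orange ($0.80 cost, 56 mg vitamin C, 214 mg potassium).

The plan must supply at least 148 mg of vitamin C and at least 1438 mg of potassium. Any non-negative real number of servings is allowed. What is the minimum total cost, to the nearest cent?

banana only: max(148/10, 1438/524) = 14.8 servings → $4.44.
orange only: max(148/56, 1438/214) = 6.72 servings → $5.38.
banana + orange with both tight: 1.796 servings and 2.322 servings → $2.40.
So the least-cost plan costs $2.40.

$2.40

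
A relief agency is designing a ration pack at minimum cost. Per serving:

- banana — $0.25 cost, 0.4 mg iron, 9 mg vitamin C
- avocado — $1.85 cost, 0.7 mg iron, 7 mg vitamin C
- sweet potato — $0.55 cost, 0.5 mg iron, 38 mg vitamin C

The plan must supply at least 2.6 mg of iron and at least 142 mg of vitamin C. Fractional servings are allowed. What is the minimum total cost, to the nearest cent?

The cheapest plan sits at a corner of the feasible region — with two constraints it uses at most two foods.
banana only: max(2.6/0.4, 142/9) = 15.78 servings → $3.94.
avocado only: max(2.6/0.7, 142/7) = 20.29 servings → $37.53.
sweet potato only: max(2.6/0.5, 142/38) = 5.2 servings → $2.86.
banana + avocado with both targets exact would need a negative amount; discard.
banana + sweet potato with both tight: 2.598 servings and 3.121 servings → $2.37.
avocado + sweet potato with both tight: 1.203 servings and 3.515 servings → $4.16.
Cheapest feasible corner: $2.37.

$2.37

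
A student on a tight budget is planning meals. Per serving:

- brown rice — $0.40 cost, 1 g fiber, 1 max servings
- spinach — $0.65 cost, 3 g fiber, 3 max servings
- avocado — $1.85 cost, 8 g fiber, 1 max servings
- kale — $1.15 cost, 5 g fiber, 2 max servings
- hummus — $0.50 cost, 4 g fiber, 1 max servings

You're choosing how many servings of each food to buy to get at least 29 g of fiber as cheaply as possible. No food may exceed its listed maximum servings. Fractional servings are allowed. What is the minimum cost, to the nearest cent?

Cost per g of fiber: hummus $0.1250, spinach $0.2167, kale $0.2300, avocado $0.2313, brown rice $0.4000.
Take 1 serving of hummus: +4.0 g fiber for $0.50 (total $0.50, still need 25.0 g).
Take 3 servings of spinach: +9.0 g fiber for $1.95 (total $2.45, still need 16.0 g).
Take 2 servings of kale: +10.0 g fiber for $2.30 (total $4.75, still need 6.0 g).
Take 0.75 servings of avocado: +6.0 g fiber for $1.39 (total $6.14, still need 0.0 g).
Filling from the cheapest source first is optimal under one linear minimum: $6.14.

$6.14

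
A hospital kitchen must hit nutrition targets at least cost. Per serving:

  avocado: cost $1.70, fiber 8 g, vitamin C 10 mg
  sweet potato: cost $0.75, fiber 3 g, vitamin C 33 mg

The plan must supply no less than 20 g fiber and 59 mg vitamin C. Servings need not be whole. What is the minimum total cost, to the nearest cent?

$4.38

Check every corner: each single food scaled to meet both minima, and each pair solved so both constraints bind.
avocado only: max(20/8, 59/10) = 5.9 servings → $10.03.
sweet potato only: max(20/3, 59/33) = 6.667 servings → $5.00.
avocado + sweet potato with both tight: 2.064 servings and 1.162 servings → $4.38.
The minimum over all feasible corners is $4.38.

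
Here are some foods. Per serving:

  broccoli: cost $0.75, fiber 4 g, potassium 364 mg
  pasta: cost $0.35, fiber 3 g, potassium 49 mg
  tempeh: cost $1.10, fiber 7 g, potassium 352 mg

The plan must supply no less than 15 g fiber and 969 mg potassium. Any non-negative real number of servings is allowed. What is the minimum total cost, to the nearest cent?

This is a tiny linear program; its minimum lies at a vertex of the feasible set. List the vertices and price them.
broccoli only: max(15/4, 969/364) = 3.75 servings → $2.81.
pasta only: max(15/3, 969/49) = 19.78 servings → $6.92.
tempeh only: max(15/7, 969/352) = 2.753 servings → $3.03.
broccoli + pasta with both tight: 2.424 servings and 1.768 servings → $2.44.
broccoli + tempeh with both tight: 1.318 servings and 1.389 servings → $2.52.
pasta + tempeh: intersection lies outside the first quadrant.
Cheapest feasible corner: $2.44.

$2.44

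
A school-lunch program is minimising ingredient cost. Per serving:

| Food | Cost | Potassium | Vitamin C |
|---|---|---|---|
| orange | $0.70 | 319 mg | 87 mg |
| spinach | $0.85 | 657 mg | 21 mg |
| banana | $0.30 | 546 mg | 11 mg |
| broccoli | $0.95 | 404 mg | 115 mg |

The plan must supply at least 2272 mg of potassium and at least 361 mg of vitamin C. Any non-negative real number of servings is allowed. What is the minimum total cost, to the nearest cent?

$3.30

Two binding constraints pin down two serving amounts, so the optimal mix uses at most two foods. The candidates are each food alone (scaled to the tighter of potassium/vitamin C) and each pair with both constraints tight.
orange only: max(2272/319, 361/87) = 7.122 servings → $4.99.
spinach only: max(2272/657, 361/21) = 17.19 servings → $14.61.
banana only: max(2272/546, 361/11) = 32.82 servings → $9.85.
broccoli only: max(2272/404, 361/115) = 5.624 servings → $5.34.
orange + spinach with both tight: 3.755 servings and 1.635 servings → $4.02.
orange + banana with both tight: 3.912 servings and 1.875 servings → $3.30.
orange + broccoli: the both-tight solution has a negative serving — not a feasible corner.
spinach + banana: intersection lies outside the first quadrant.
spinach + broccoli with both tight: 1.721 servings and 2.825 servings → $4.15.
banana + broccoli with both tight: 1.978 servings and 2.95 servings → $3.40.
Cheapest feasible corner: $3.30.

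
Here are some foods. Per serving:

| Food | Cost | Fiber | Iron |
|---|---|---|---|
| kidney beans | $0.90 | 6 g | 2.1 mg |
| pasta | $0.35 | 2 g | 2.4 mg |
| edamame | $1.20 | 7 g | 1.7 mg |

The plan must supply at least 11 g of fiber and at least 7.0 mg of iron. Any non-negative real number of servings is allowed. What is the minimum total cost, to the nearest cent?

At the optimum either one food covers both requirements or two foods hit both targets exactly; no other combination can be cheaper.
kidney beans only: max(11/6, 7.0/2.1) = 3.333 servings → $3.00.
pasta only: max(11/2, 7.0/2.4) = 5.5 servings → $1.93.
edamame only: max(11/7, 7.0/1.7) = 4.118 servings → $4.94.
kidney beans + pasta with both tight: 1.216 servings and 1.853 servings → $1.74.
kidney beans + edamame: the both-tight solution has a negative serving — not a feasible corner.
pasta + edamame with both tight: 2.261 servings and 0.9254 servings → $1.90.
Cheapest feasible corner: $1.74.

$1.74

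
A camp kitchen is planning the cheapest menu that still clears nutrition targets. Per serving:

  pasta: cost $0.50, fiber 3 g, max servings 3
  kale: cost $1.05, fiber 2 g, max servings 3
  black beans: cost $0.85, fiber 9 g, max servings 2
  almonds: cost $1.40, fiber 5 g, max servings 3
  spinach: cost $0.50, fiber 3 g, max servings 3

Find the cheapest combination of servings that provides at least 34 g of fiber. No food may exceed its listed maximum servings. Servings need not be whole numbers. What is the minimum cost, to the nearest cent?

Cost per g of fiber: black beans $0.0944, pasta $0.1667, spinach $0.1667, almonds $0.2800, kale $0.5250.
Take 2 servings of black beans: +18.0 g fiber for $1.70 (total $1.70, still need 16.0 g).
Take 3 servings of pasta: +9.0 g fiber for $1.50 (total $3.20, still need 7.0 g).
Take 2.333 servings of spinach: +7.0 g fiber for $1.17 (total $4.37, still need 0.0 g).
Greedy by cheapest-per-g is optimal for a single linear constraint, so the minimum cost is $4.37.

$4.37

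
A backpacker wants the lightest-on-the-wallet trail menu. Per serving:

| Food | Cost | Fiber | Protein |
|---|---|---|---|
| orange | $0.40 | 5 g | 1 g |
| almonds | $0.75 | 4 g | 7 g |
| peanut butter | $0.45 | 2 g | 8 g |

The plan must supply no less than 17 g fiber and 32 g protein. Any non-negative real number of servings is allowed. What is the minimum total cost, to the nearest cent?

$2.45

Compare the cost at each extreme point of the feasible region.
orange only: max(17/5, 32/1) = 32 servings → $12.80.
almonds only: max(17/4, 32/7) = 4.571 servings → $3.43.
peanut butter only: max(17/2, 32/8) = 8.5 servings → $3.83.
orange + almonds with both targets exact would need a negative amount; discard.
orange + peanut butter with both tight: 1.895 servings and 3.763 servings → $2.45.
almonds + peanut butter with both tight: 4 servings and 0.5 servings → $3.23.
Cheapest feasible corner: $2.45.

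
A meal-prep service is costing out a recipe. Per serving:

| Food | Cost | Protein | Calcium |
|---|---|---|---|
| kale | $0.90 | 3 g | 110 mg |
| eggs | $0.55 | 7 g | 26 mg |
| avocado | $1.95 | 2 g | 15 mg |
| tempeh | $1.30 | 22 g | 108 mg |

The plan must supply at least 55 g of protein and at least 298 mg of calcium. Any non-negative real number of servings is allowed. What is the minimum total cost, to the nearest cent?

$3.46

This is a tiny linear program; its minimum lies at a vertex of the feasible set. List the vertices and price them.
kale only: max(55/3, 298/110) = 18.33 servings → $16.50.
eggs only: max(55/7, 298/26) = 11.46 servings → $6.30.
avocado only: max(55/2, 298/15) = 27.5 servings → $53.62.
tempeh only: max(55/22, 298/108) = 2.759 servings → $3.59.
kale + eggs with both tight: 0.948 servings and 7.451 servings → $4.95.
kale + avocado: intersection lies outside the first quadrant.
kale + tempeh with both tight: 0.2939 servings and 2.46 servings → $3.46.
eggs + avocado with both tight: 4.321 servings and 12.38 servings → $26.51.
eggs + tempeh: the both-tight solution has a negative serving — not a feasible corner.
avocado + tempeh with both tight: 5.404 servings and 2.009 servings → $13.15.
The minimum over all feasible corners is $3.46.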